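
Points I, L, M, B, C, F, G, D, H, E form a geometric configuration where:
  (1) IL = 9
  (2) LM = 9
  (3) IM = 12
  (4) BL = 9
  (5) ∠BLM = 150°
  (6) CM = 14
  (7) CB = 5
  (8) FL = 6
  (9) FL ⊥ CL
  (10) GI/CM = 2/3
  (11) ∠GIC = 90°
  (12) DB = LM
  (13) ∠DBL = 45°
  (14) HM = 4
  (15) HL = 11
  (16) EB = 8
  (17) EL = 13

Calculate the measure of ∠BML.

Step 1: By the law of cosines on triangle MLB: MB² = 9² + 9² − 2·9·9·cos(150°) = 302.3, so MB ≈ 17.39.
Step 2: By the inverse law of cosines on triangle BML: cos(∠BML) = (17.39² + 9² − 9²) / (2·17.39·9) = 302.3/312.96 = 0.9659, so ∠BML = 15°.

Therefore, the measure of angle ∠BML = 15°.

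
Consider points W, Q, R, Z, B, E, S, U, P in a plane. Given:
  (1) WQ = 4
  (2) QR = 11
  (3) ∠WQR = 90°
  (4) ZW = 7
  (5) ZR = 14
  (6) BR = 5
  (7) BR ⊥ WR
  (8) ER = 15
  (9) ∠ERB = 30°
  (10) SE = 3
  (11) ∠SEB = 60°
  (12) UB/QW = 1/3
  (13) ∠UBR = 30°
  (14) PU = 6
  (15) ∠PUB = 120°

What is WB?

Step 1: By the law of cosines on triangle RQW: RW² = 11² + 4² − 2·11·4·cos(90°) = 137, so RW = √137.
Step 2: By the law of cosines on triangle WRB: WB² = √137² + 5² − 2·√137·5·cos(90°) = 162, so WB = 9·√2.

Therefore, the length of WB = 9·√2.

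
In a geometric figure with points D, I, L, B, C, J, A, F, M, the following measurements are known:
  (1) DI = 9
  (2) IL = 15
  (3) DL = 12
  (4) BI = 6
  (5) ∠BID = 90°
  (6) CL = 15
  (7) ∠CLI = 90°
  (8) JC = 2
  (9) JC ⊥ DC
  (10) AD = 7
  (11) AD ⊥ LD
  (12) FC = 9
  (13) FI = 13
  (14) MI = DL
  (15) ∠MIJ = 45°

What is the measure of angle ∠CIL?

Step 1: By the law of cosines on triangle ILC: IC² = 15² + 15² − 2·15·15·cos(90°) = 450, so IC = 15·√2.
Step 2: By the inverse law of cosines on triangle CIL: cos(∠CIL) = ((15·√2)² + 15² − 15²) / (2·15·√2·15) = 450/636.4 = 0.7071, so ∠CIL = 45°.

Therefore, the measure of angle ∠CIL = 45°.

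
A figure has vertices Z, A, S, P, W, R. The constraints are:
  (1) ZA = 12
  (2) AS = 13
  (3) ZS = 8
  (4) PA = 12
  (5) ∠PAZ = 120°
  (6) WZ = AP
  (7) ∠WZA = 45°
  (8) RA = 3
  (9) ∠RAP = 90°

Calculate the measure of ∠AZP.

Step 1: By the law of cosines on triangle ZAP: ZP² = 12² + 12² − 2·12·12·cos(120°) = 432, so ZP = 12·√3.
Step 2: By the inverse law of cosines on triangle AZP: cos(∠AZP) = (12² + (12·√3)² − 12²) / (2·12·12·√3) = 432/498.83 = 0.866, so ∠AZP = 30°.

Therefore, the measure of angle ∠AZP = 30°.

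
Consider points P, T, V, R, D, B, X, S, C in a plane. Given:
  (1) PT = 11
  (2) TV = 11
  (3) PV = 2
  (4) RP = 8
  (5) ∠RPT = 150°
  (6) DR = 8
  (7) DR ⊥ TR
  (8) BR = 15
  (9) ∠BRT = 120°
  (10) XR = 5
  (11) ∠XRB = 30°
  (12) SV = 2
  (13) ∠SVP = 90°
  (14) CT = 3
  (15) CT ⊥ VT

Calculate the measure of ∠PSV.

Step 1: By the law of cosines on triangle SVP: SP² = 2² + 2² − 2·2·2·cos(90°) = 8, so SP = 2·√2.
Step 2: By the inverse law of cosines on triangle PSV: cos(∠PSV) = ((2·√2)² + 2² − 2²) / (2·2·√2·2) = 8/11.31 = 0.7071, so ∠PSV = 45°.

Therefore, the measure of angle ∠PSV = 45°.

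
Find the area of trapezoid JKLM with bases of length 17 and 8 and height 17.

Area of a trapezoid = (base1 + base2) * height / 2
Area = (17 + 8) * 17 / 2
Area = 25 * 17 / 2
Area = 425 / 2
Area = 425/2

425/2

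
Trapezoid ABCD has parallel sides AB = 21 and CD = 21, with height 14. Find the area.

Area of a trapezoid = (base1 + base2) * height / 2
Area = (21 + 21) * 14 / 2
Area = 42 * 14 / 2
Area = 588 / 2
Area = 294

294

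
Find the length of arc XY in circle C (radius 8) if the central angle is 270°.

Arc length = 2π(8)(3/4) = 12*pi

12*pi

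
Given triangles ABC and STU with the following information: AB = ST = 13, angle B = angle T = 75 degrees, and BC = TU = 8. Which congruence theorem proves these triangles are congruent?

Consider the given information: AB = ST = 13, angle B = angle T = 75 degrees, and BC = TU = 8
This is not AAS or HL: AAS requires two angles and a non-included side. HL only applies to right triangles with matching hypotenuse and leg.
The correct criterion is SAS. Two pairs of corresponding sides and the included angle are equal (Side-Angle-Side).

SAS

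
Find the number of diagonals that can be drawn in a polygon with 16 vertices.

Each of the 16 vertices connects to 13 non-adjacent vertices via diagonals.
Total connections = 16 × 13 = 208, but each diagonal is counted twice.
Number of diagonals = 208 / 2 = 104.

104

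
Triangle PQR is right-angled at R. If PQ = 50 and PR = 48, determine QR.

By the Pythagorean theorem: QR^2 = PQ^2 - PR^2
QR^2 = 50^2 - 48^2 = 2500 - 2304 = 196
QR = sqrt(196) = 14

14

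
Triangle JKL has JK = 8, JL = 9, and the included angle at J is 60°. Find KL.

When two sides and the included angle are known, the law of cosines gives the third side.
c^2 = a^2 + b^2 - 2ab cos(C) generalizes the Pythagorean theorem to non-right triangles.
Here: KL^2 = 64 + 81 - 144*(1/2) = 73
KL = sqrt(73)

sqrt(73)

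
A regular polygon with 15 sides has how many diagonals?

Each of the 15 vertices connects to 12 non-adjacent vertices via diagonals.
Total connections = 15 × 12 = 180, but each diagonal is counted twice.
Number of diagonals = 180 / 2 = 90.

90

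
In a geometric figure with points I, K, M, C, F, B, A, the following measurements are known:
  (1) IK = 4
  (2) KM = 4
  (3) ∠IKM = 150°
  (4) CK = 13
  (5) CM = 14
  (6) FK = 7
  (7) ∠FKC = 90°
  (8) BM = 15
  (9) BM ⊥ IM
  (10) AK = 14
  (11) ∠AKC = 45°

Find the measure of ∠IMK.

Step 1: By the law of cosines on triangle MKI: MI² = 4² + 4² − 2·4·4·cos(150°) = 59.71, so MI ≈ 7.73.
Step 2: By the inverse law of cosines on triangle IMK: cos(∠IMK) = (7.73² + 4² − 4²) / (2·7.73·4) = 59.71/61.82 = 0.9659, so ∠IMK = 15°.

Therefore, the measure of angle ∠IMK = 15°.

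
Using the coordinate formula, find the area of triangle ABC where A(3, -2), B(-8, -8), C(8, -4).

The Shoelace formula computes the area from vertex coordinates by summing cross products.
For vertices (3,-2), (-8,-8), (8,-4):
Signed sum = 3*-8 - -8*-2 + -8*-4 - 8*-8 + 8*-2 - 3*-4
= -40 + 96 + -4 = 52
Area = (1/2)|52| = 26.

26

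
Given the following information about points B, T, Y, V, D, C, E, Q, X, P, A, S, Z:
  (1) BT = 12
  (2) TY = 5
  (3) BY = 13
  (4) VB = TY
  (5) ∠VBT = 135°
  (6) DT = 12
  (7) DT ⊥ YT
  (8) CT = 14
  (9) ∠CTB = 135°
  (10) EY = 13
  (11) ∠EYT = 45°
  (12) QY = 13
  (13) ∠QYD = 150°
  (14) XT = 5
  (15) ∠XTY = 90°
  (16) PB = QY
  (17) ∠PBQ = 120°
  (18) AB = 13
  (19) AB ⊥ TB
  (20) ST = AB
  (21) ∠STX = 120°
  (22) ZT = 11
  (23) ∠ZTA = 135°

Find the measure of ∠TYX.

Step 1: By the law of cosines on triangle YTX: YX² = 5² + 5² − 2·5·5·cos(90°) = 50, so YX = 5·√2.
Step 2: By the inverse law of cosines on triangle TYX: cos(∠TYX) = (5² + (5·√2)² − 5²) / (2·5·5·√2) = 50/70.71 = 0.7071, so ∠TYX = 45°.

Therefore, the measure of angle ∠TYX = 45°.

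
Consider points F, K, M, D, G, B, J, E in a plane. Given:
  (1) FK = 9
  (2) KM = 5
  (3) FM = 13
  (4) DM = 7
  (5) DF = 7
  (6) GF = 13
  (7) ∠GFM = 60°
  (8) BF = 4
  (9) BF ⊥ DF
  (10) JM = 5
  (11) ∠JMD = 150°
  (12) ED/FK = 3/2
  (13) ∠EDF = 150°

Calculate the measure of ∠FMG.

Step 1: By the law of cosines on triangle MFG: MG² = 13² + 13² − 2·13·13·cos(60°) = 169, so MG = 13.
Step 2: By the inverse law of cosines on triangle FMG: cos(∠FMG) = (13² + 13² − 13²) / (2·13·13) = 169/338 = 0.5, so ∠FMG = 60°.

Therefore, the measure of angle ∠FMG = 60°.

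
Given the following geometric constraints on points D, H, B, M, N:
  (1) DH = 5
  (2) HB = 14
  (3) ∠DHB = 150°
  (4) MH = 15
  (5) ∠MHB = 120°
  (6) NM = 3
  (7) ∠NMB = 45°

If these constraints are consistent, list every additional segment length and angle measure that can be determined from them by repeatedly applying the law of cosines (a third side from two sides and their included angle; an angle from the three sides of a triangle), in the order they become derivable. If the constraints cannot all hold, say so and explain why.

The constraints are consistent. Derivable facts, in order:
After 1 step:
- BM ≈ 25.12
- DB ≈ 18.5
After 2 steps:
- BN ≈ 23.1
- ∠BDH = 22.23°
- ∠BMH = 28.86°
- ∠DBH = 7.77°
- ∠HBM = 31.14°
After 3 steps:
- ∠BNM = 129.73°
- ∠MBN = 5.27°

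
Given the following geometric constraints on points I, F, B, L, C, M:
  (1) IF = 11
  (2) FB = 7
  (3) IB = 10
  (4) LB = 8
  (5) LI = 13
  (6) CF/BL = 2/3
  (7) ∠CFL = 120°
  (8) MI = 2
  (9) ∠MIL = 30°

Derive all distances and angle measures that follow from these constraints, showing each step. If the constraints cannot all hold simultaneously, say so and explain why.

The constraints are consistent.

From the given relations:
  CF = 2/3·BL = 2/3·8 ≈ 5.33

Step 1: From LI = 13, IM = 2, and ∠LIM = 30°, by the law of cosines:
  LM² = LI² + IM² - 2·LI·IM·cos(30°) = 169 + 4 - 45.03 = 128
  LM ≈ 11.31

Step 2: From IB = 10, IF = 11, BF = 7, by the inverse law of cosines:
  cos(∠BIF) = (IB² + IF² - BF²) / (2·IB·IF)
  ∠BIF = 38.57°

Step 3: From IB = 10, IL = 13, BL = 8, by the inverse law of cosines:
  cos(∠BIL) = (IB² + IL² - BL²) / (2·IB·IL)
  ∠BIL = 37.96°

Step 4: From FB = 7, FI = 11, BI = 10, by the inverse law of cosines:
  cos(∠BFI) = (FB² + FI² - BI²) / (2·FB·FI)
  ∠BFI = 62.96°

Step 5: From BF = 7, BI = 10, FI = 11, by the inverse law of cosines:
  cos(∠FBI) = (BF² + BI² - FI²) / (2·BF·BI)
  ∠FBI = 78.46°

Step 6: From BI = 10, BL = 8, IL = 13, by the inverse law of cosines:
  cos(∠IBL) = (BI² + BL² - IL²) / (2·BI·BL)
  ∠IBL = 91.79°

Step 7: From LB = 8, LI = 13, BI = 10, by the inverse law of cosines:
  cos(∠BLI) = (LB² + LI² - BI²) / (2·LB·LI)
  ∠BLI = 50.25°

Step 8: From LI = 13, LM = 11.31, IM = 2, by the inverse law of cosines:
  cos(∠ILM) = (LI² + LM² - IM²) / (2·LI·LM)
  ∠ILM = 5.07°

Step 9: From MI = 2, ML = 11.31, IL = 13, by the inverse law of cosines:
  cos(∠IML) = (MI² + ML² - IL²) / (2·MI·ML)
  ∠IML = 144.93°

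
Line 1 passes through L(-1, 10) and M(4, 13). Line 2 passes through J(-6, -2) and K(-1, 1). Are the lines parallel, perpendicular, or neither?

Slope of line 1: m1 = (13 - 10)/(4 - -1) = 3/5 = 3/5
Slope of line 2: m2 = (1 - -2)/(-1 - -6) = 3/5 = 3/5
Since m1 = m2 = 3/5, the lines are parallel.

Parallel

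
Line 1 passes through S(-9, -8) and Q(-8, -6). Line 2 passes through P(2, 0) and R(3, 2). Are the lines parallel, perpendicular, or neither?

Slope of line 1: m1 = (-6 - -8)/(-8 - -9) = 2/1 = 2
Slope of line 2: m2 = (2 - 0)/(3 - 2) = 2/1 = 2
Since m1 = m2 = 2, the lines are parallel.

Parallel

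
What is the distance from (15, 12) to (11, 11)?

The horizontal distance is |11 - 15| = 4 and the vertical distance is |11 - 12| = 1.
By the Pythagorean theorem, d = sqrt(4^2 + 1^2) = sqrt(17).

sqrt(17)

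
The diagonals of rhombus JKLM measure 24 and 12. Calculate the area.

The diagonals of a rhombus divide it into four right triangles.
Each triangle has legs 24/ 2 = 12 and 12/2 = 6, so each has area (1/2)*12*6 = 36.
Four such triangles give total area = (d1 * d2) / 2 = 144.

144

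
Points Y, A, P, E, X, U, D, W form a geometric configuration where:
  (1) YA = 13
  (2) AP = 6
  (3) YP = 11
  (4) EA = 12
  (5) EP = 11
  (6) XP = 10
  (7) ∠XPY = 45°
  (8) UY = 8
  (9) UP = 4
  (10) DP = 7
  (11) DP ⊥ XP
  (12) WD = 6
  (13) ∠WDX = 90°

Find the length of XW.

Step 1: By the law of cosines on triangle XPD: XD² = 10² + 7² − 2·10·7·cos(90°) = 149, so XD = √149.
Step 2: By the law of cosines on triangle XDW: XW² = √149² + 6² − 2·√149·6·cos(90°) = 185, so XW = √185.

Therefore, the length of XW = √185.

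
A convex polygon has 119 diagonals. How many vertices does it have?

Using d = n(n - 3)/2, we solve 119 = n(n - 3)/2.
So n(n - 3) = 238.
Testing n = 17: 17 * 14 = 238 = 238. Correct.
The polygon has 17 sides.

17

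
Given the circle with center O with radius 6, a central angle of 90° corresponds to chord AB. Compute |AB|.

Chord length = 2r sin(θ/2)
= 2 × 6 × sin(90°/2)
= 2 × 6 × sin(45°)
= 6*sqrt(2)

6*sqrt(2)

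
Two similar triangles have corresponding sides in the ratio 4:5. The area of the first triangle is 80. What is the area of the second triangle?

The ratio of areas of similar triangles = (side ratio)^2.
Side ratio = 4:5, so area ratio = 16:25.
Area of the second triangle / Area of the first triangle = 25/16
Area of the second triangle = 80 * 25/16 = 125

125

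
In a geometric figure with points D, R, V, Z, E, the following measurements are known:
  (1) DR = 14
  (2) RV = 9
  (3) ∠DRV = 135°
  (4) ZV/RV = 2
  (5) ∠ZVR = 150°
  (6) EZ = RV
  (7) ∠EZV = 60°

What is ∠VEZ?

From the given relations: EZ = RV = 9; ZV = 2·RV = 2·9 = 18.
Step 1: By the law of cosines on triangle EZV: EV² = 9² + 18² − 2·9·18·cos(60°) = 243, so EV = 9·√3.
Step 2: By the inverse law of cosines on triangle VEZ: cos(∠VEZ) = ((9·√3)² + 9² − 18²) / (2·9·√3·9) = 0/280.59 = 0, so ∠VEZ = 90°.

Therefore, the measure of angle ∠VEZ = 90°.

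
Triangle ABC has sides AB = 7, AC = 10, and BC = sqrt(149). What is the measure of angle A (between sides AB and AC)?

cos(A) = (7² + 10² - (sqrt(149))²) / (2 × 7 × 10) = 0, so A = arccos(0) = 90°.

90°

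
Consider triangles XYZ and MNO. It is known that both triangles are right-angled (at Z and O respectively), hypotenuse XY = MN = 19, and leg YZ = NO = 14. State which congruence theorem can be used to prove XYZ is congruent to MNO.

Consider the given information: both triangles are right-angled (at Z and O respectively), hypotenuse XY = MN = 19, and leg YZ = NO = 14
This is not SAS or ASA: SAS requires two sides and the included angle between them. ASA requires two angles and the side between them.
The correct criterion is HL. The hypotenuse and one leg of two right triangles are equal (Hypotenuse-Leg).

HL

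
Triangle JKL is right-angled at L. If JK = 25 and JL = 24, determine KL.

Rearranging the Pythagorean theorem to solve for the unknown leg:
leg^2 = hypotenuse^2 - known_leg^2 = 625 - 576 = 49
leg = sqrt(49) = 7.

7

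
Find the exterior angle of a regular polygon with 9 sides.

Each exterior angle of a regular n-gon is 360 / n.
For n = 9: 360 / 9 = 40 degrees.

40 degrees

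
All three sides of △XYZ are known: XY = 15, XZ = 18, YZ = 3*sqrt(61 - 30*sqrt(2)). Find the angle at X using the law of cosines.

cos(X) = (15² + 18² - (3*sqrt(61 - 30*sqrt(2)))²) / (2 × 15 × 18) = sqrt(2)/2, so X = arccos(sqrt(2)/2) = 45°.

45°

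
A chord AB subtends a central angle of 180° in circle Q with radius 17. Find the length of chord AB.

Chord length = 2r sin(θ/2)
= 2 × 17 × sin(180°/2)
= 2 × 17 × sin(90°)
= 34

34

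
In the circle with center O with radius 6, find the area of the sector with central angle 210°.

Sector area = πr² × θ/360
= π × 6² × 7/12
= π × 36 × 7/12
= 21*pi

21*pi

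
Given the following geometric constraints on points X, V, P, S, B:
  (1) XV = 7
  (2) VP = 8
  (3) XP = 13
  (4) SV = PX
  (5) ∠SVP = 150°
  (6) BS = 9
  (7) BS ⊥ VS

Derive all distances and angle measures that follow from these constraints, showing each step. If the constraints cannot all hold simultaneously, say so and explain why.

The constraints are consistent.

From the given relations:
  SV = PX = 13

Step 1: From VS = 13, SB = 9, and ∠VSB = 90°, by the law of cosines:
  VB² = VS² + SB² - 2·VS·SB·cos(90°) = 169 + 81 - 0 = 250
  VB = 5·√10

Step 2: From PV = 8, VS = 13, and ∠PVS = 150°, by the law of cosines:
  PS² = PV² + VS² - 2·PV·VS·cos(150°) = 64 + 169 + 180.1 = 413.1
  PS ≈ 20.33

Step 3: From XP = 13, XV = 7, PV = 8, by the inverse law of cosines:
  cos(∠PXV) = (XP² + XV² - PV²) / (2·XP·XV)
  ∠PXV = 32.2°

Step 4: From VP = 8, VX = 7, PX = 13, by the inverse law of cosines:
  cos(∠PVX) = (VP² + VX² - PX²) / (2·VP·VX)
  ∠PVX = 120°

Step 5: From PV = 8, PX = 13, VX = 7, by the inverse law of cosines:
  cos(∠VPX) = (PV² + PX² - VX²) / (2·PV·PX)
  ∠VPX = 27.8°

Step 6: From VB = 5·√10, VS = 13, BS = 9, by the inverse law of cosines:
  cos(∠BVS) = (VB² + VS² - BS²) / (2·VB·VS)
  ∠BVS = 34.7°

Step 7: From PS = 20.33, PV = 8, SV = 13, by the inverse law of cosines:
  cos(∠SPV) = (PS² + PV² - SV²) / (2·PS·PV)
  ∠SPV = 18.65°

Step 8: From SP = 20.33, SV = 13, PV = 8, by the inverse law of cosines:
  cos(∠PSV) = (SP² + SV² - PV²) / (2·SP·SV)
  ∠PSV = 11.35°

Step 9: From BS = 9, BV = 5·√10, SV = 13, by the inverse law of cosines:
  cos(∠SBV) = (BS² + BV² - SV²) / (2·BS·BV)
  ∠SBV = 55.3°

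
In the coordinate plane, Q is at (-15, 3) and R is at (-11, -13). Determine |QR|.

The horizontal distance is |-11 - -15| = 4 and the vertical distance is |-13 - 3| = 16.
By the Pythagorean theorem, d = sqrt(4^2 + 16^2) = sqrt(272) = 4*sqrt(17).

4*sqrt(17)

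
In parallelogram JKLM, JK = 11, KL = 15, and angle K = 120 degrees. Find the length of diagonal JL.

Law of cosines: d^2 = 11^2 + 15^2 - 2(11)(15)cos(120°) = 511, so d = sqrt(511).

sqrt(511)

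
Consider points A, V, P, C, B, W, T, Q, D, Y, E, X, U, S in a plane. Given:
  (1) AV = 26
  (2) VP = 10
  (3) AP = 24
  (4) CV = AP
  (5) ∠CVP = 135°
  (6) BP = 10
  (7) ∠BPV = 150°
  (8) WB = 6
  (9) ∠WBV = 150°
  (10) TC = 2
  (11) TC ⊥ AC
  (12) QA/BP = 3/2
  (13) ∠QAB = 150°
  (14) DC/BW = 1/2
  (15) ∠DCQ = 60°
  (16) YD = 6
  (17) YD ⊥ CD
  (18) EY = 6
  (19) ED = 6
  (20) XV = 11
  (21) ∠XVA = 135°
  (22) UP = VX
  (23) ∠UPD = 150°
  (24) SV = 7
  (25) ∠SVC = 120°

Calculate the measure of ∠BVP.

Step 1: By the law of cosines on triangle VPB: VB² = 10² + 10² − 2·10·10·cos(150°) = 373.21, so VB ≈ 19.32.
Step 2: By the inverse law of cosines on triangle BVP: cos(∠BVP) = (19.32² + 10² − 10²) / (2·19.32·10) = 373.21/386.37 = 0.9659, so ∠BVP = 15°.

Therefore, the measure of angle ∠BVP = 15°.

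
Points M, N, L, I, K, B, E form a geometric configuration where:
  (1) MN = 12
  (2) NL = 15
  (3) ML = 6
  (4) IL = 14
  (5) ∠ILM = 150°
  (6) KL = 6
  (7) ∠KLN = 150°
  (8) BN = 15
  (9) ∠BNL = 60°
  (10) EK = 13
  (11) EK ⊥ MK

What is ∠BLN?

Step 1: By the law of cosines on triangle LNB: LB² = 15² + 15² − 2·15·15·cos(60°) = 225, so LB = 15.
Step 2: By the inverse law of cosines on triangle BLN: cos(∠BLN) = (15² + 15² − 15²) / (2·15·15) = 225/450 = 0.5, so ∠BLN = 60°.

Therefore, the measure of angle ∠BLN = 60°.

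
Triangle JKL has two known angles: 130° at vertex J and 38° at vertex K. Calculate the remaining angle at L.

The interior angles sum to 180°: angle L = 180 - 130 - 38 = 12°.
The triangle is obtuse (angles 130°, 38°, 12°).

12 degrees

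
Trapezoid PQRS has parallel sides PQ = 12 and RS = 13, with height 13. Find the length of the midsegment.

midsegment = (12 + 13) / 2 = 25 / 2 = 25/2

25/2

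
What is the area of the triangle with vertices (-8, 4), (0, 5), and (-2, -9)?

Shoelace: Area = (1/2)|-8(5--9) + 0(-9-4) + -2(4-5)| = (1/2)(110) = 55

55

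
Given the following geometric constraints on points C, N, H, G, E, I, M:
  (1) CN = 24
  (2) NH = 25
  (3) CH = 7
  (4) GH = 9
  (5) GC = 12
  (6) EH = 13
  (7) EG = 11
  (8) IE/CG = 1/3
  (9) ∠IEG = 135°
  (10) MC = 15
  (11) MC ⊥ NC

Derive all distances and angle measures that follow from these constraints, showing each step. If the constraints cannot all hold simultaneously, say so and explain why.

The constraints are consistent.

From the given relations:
  IE = 1/3·CG = 1/3·12 = 4

Step 1: From NC = 24, CM = 15, and ∠NCM = 90°, by the law of cosines:
  NM² = NC² + CM² - 2·NC·CM·cos(90°) = 576 + 225 - 0 = 801
  NM = 3·√89

Step 2: From GE = 11, EI = 4, and ∠GEI = 135°, by the law of cosines:
  GI² = GE² + EI² - 2·GE·EI·cos(135°) = 121 + 16 + 62.23 = 199.2
  GI ≈ 14.11

Step 3: From CG = 12, CH = 7, GH = 9, by the inverse law of cosines:
  cos(∠GCH) = (CG² + CH² - GH²) / (2·CG·CH)
  ∠GCH = 48.19°

Step 4: From CH = 7, CN = 24, HN = 25, by the inverse law of cosines:
  cos(∠HCN) = (CH² + CN² - HN²) / (2·CH·CN)
  ∠HCN = 90°

Step 5: From NC = 24, NH = 25, CH = 7, by the inverse law of cosines:
  cos(∠CNH) = (NC² + NH² - CH²) / (2·NC·NH)
  ∠CNH = 16.26°

Step 6: From HC = 7, HG = 9, CG = 12, by the inverse law of cosines:
  cos(∠CHG) = (HC² + HG² - CG²) / (2·HC·HG)
  ∠CHG = 96.38°

Step 7: From HC = 7, HN = 25, CN = 24, by the inverse law of cosines:
  cos(∠CHN) = (HC² + HN² - CN²) / (2·HC·HN)
  ∠CHN = 73.74°

Step 8: From HE = 13, HG = 9, EG = 11, by the inverse law of cosines:
  cos(∠EHG) = (HE² + HG² - EG²) / (2·HE·HG)
  ∠EHG = 56.54°

Step 9: From GC = 12, GH = 9, CH = 7, by the inverse law of cosines:
  cos(∠CGH) = (GC² + GH² - CH²) / (2·GC·GH)
  ∠CGH = 35.43°

Step 10: From GE = 11, GH = 9, EH = 13, by the inverse law of cosines:
  cos(∠EGH) = (GE² + GH² - EH²) / (2·GE·GH)
  ∠EGH = 80.41°

Step 11: From EG = 11, EH = 13, GH = 9, by the inverse law of cosines:
  cos(∠GEH) = (EG² + EH² - GH²) / (2·EG·EH)
  ∠GEH = 43.05°

Step 12: From NC = 24, NM = 3·√89, CM = 15, by the inverse law of cosines:
  cos(∠CNM) = (NC² + NM² - CM²) / (2·NC·NM)
  ∠CNM = 32.01°

Step 13: From GE = 11, GI = 14.11, EI = 4, by the inverse law of cosines:
  cos(∠EGI) = (GE² + GI² - EI²) / (2·GE·GI)
  ∠EGI = 11.56°

Step 14: From IE = 4, IG = 14.11, EG = 11, by the inverse law of cosines:
  cos(∠EIG) = (IE² + IG² - EG²) / (2·IE·IG)
  ∠EIG = 33.44°

Step 15: From MC = 15, MN = 3·√89, CN = 24, by the inverse law of cosines:
  cos(∠CMN) = (MC² + MN² - CN²) / (2·MC·MN)
  ∠CMN = 57.99°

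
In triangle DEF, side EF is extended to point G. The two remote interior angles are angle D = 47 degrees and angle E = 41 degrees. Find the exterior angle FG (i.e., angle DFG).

Exterior angle = 47 + 41 = 88 degrees (exterior angle theorem).

88 degrees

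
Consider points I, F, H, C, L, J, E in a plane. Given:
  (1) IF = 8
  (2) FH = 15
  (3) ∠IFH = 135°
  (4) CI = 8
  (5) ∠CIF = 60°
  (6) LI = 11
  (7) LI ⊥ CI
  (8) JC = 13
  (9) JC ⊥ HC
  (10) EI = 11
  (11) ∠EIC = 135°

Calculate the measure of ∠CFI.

Step 1: By the law of cosines on triangle FIC: FC² = 8² + 8² − 2·8·8·cos(60°) = 64, so FC = 8.
Step 2: By the inverse law of cosines on triangle CFI: cos(∠CFI) = (8² + 8² − 8²) / (2·8·8) = 64/128 = 0.5, so ∠CFI = 60°.

Therefore, the measure of angle ∠CFI = 60°.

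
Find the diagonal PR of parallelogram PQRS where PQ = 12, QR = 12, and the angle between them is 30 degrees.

Law of cosines: d^2 = 12^2 + 12^2 - 2(12)(12)cos(30°) = 288 - 144*sqrt(3), so d = 12*sqrt(2 - sqrt(3)).

12*sqrt(2 - sqrt(3))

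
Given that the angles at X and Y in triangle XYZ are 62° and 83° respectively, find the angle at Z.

angle Z = 180 - 62 - 83 = 35 degrees.

35 degrees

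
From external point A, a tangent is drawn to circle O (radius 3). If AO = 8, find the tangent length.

Let T be the point of tangency. Then OT ⊥ AT (radius ⊥ tangent).
In right triangle OTA: OA² = OT² + AT²
8² = 3² + AT²
AT² = 55, AT = sqrt(55)

sqrt(55)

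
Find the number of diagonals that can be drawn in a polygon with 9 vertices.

Total line segments between 9 vertices = C(9,2) = 36.
Subtract the 9 sides: 36 - 9 = 27 diagonals.

27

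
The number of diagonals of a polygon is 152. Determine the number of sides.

Using d = n(n - 3)/2, we solve 152 = n(n - 3)/2.
So n(n - 3) = 304.
Testing n = 19: 19 * 16 = 304 = 304. Correct.
The polygon has 19 sides.

19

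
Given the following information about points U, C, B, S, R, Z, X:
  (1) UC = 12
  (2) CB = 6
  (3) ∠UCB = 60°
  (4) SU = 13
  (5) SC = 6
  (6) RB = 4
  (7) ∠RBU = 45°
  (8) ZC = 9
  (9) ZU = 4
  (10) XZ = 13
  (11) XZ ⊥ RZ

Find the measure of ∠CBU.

Step 1: By the law of cosines on triangle BCU: BU² = 6² + 12² − 2·6·12·cos(60°) = 108, so BU = 6·√3.
Step 2: By the inverse law of cosines on triangle CBU: cos(∠CBU) = (6² + (6·√3)² − 12²) / (2·6·6·√3) = 0/124.71 = 0, so ∠CBU = 90°.

Therefore, the measure of angle ∠CBU = 90°.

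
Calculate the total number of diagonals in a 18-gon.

The number of diagonals in an n-gon is n(n - 3)/2.
For n = 18: 18(18 - 3)/2 = 18 × 15 / 2 = 135.

135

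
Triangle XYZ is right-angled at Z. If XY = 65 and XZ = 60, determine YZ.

YZ = sqrt(65^2 - 60^2) = sqrt(625) = 25

25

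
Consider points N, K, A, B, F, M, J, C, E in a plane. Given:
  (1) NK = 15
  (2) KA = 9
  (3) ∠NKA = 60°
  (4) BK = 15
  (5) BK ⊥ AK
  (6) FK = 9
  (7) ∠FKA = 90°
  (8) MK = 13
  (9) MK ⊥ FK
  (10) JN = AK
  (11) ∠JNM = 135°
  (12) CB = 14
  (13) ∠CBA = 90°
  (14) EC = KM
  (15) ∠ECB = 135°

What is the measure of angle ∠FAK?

Step 1: By the law of cosines on triangle AKF: AF² = 9² + 9² − 2·9·9·cos(90°) = 162, so AF = 9·√2.
Step 2: By the inverse law of cosines on triangle FAK: cos(∠FAK) = ((9·√2)² + 9² − 9²) / (2·9·√2·9) = 162/229.1 = 0.7071, so ∠FAK = 45°.

Therefore, the measure of angle ∠FAK = 45°.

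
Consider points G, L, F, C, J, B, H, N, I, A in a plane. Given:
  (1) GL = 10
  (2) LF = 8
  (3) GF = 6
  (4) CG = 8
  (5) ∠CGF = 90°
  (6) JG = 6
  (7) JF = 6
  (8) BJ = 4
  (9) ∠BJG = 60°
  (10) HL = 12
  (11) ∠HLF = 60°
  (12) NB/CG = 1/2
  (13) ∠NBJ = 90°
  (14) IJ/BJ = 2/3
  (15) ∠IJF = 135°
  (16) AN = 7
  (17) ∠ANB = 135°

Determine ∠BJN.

From the given relations: NB = 1/2·CG = 1/2·8 = 4.
Step 1: By the law of cosines on triangle JBN: JN² = 4² + 4² − 2·4·4·cos(90°) = 32, so JN = 4·√2.
Step 2: By the inverse law of cosines on triangle BJN: cos(∠BJN) = (4² + (4·√2)² − 4²) / (2·4·4·√2) = 32/45.25 = 0.7071, so ∠BJN = 45°.

Therefore, the measure of angle ∠BJN = 45°.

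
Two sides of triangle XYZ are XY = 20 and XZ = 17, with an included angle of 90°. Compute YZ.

Since angle X = 90°, this is a right triangle and the law of cosines reduces to the Pythagorean theorem.
YZ^2 = 20^2 + 17^2 = 689
YZ = sqrt(689)

sqrt(689)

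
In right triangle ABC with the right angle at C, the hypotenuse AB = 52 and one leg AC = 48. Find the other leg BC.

BC = sqrt(52^2 - 48^2) = sqrt(400) = 20

20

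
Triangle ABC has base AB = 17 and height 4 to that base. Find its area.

A triangle's area is half the area of a rectangle with the same base and height.
Area = (1/2) * 17 * 4 = 34.

34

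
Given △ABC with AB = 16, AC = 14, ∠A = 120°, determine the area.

Area = (1/2)(16)(14) sin(120°) = (1/2)(16)(14)(sqrt(3)/2) = 56*sqrt(3)

56*sqrt(3)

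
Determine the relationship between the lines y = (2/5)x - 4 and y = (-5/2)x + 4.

Slope of line 1: m1 = 2/5
Slope of line 2: m2 = -5/2
m1 * m2 = -1, so perpendicular.

Perpendicular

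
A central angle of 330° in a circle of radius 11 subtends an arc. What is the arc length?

The full circumference is 2πr = 2π(11) = 22*pi.
The arc spans 330° out of 360°, which is a fraction of 11/12.
Arc length = 22*pi × 11/12 = 121*pi/6.

121*pi/6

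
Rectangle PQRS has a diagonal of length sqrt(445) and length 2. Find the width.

b = sqrt(d^2 - a^2) = sqrt(445 - 4) = sqrt(441) = 21

21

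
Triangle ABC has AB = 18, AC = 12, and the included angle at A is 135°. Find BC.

When two sides and the included angle are known, the law of cosines gives the third side.
c^2 = a^2 + b^2 - 2ab cos(C) generalizes the Pythagorean theorem to non-right triangles.
Here: BC^2 = 324 + 144 - 432*(-sqrt(2)/2) = 216*sqrt(2) + 468
BC = 6*sqrt(6*sqrt(2) + 13)

6*sqrt(6*sqrt(2) + 13)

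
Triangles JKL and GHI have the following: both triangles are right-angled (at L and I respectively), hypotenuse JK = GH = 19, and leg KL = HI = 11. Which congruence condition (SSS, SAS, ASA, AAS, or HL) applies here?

The given information matches HL: The hypotenuse and one leg of two right triangles are equal (Hypotenuse-Leg).

HL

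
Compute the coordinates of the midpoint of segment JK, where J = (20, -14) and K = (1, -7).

The midpoint is the average of the coordinates:
x: (20 + 1)/2 = 21/2
y: (-14 + -7)/2 = -21/2
Midpoint = (21/2, -21/2)

(21/2, -21/2)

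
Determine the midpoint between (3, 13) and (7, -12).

The midpoint is the point halfway along the segment.
Move half the horizontal distance: 3 + (7 - 3)/2 = 3 + 4/2 = 5
Move half the vertical distance: 13 + (-12 - 13)/2 = 13 + -25/2 = 1/2
Midpoint = (5, 1/2)

(5, 1/2)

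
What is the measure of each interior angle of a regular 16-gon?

Each interior angle of a regular n-gon is (n - 2) * 180 / n.
For n = 16: (16 - 2) * 180 / 16 = 2520/16 = 315/2 degrees.

315/2 degrees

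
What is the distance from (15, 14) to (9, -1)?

d = sqrt((-6)^2 + (-15)^2) = sqrt(261) = 3*sqrt(29)

3*sqrt(29)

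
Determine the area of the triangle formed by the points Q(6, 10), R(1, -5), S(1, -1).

The Shoelace formula computes the area from vertex coordinates by summing cross products.
For vertices (6,10), (1,-5), (1,-1):
Signed sum = 6*-5 - 1*10 + 1*-1 - 1*-5 + 1*10 - 6*-1
= -40 + 4 + 16 = -20
Area = (1/2)|-20| = 10.

10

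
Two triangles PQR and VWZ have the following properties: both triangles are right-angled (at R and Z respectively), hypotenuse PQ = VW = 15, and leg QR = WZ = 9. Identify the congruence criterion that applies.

The given information provides:
both triangles are right-angled (at R and Z respectively), hypotenuse PQ = VW = 15, and leg QR = WZ = 9
This matches the HL congruence theorem.
The hypotenuse and one leg of two right triangles are equal (Hypotenuse-Leg).

HL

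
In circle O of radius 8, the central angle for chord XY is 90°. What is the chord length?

Drop a perpendicular from the center to the chord, bisecting both the chord and the central angle.
Each half-chord = r sin(θ/2) = 8 sin(45°).
The full chord = 2 × 8 × sin(45°) = 8*sqrt(2).

8*sqrt(2)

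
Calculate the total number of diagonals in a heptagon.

Each of the 7 vertices connects to 4 non-adjacent vertices via diagonals.
Total connections = 7 × 4 = 28, but each diagonal is counted twice.
Number of diagonals = 28 / 2 = 14.

14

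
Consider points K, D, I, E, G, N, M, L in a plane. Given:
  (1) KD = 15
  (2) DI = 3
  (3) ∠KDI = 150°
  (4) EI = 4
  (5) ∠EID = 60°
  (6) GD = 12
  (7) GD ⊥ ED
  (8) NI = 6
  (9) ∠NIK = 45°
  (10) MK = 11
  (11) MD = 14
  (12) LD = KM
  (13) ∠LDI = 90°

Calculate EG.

Step 1: By the law of cosines on triangle EID: ED² = 4² + 3² − 2·4·3·cos(60°) = 13, so ED = √13.
Step 2: By the law of cosines on triangle EDG: EG² = √13² + 12² − 2·√13·12·cos(90°) = 157, so EG = √157.

Therefore, the length of EG = √157.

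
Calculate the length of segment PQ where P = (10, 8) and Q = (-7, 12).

d = sqrt((-7 - 10)^2 + (12 - 8)^2)
d = sqrt(-17^2 + 4^2)
d = sqrt(289 + 16)
d = sqrt(305)

sqrt(305)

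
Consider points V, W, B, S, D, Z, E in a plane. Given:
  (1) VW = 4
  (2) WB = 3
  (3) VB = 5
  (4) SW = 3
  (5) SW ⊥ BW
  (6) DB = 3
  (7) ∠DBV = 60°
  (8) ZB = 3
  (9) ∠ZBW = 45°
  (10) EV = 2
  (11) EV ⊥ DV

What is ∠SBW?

Step 1: By the law of cosines on triangle BWS: BS² = 3² + 3² − 2·3·3·cos(90°) = 18, so BS = 3·√2.
Step 2: By the inverse law of cosines on triangle SBW: cos(∠SBW) = ((3·√2)² + 3² − 3²) / (2·3·√2·3) = 18/25.46 = 0.7071, so ∠SBW = 45°.

Therefore, the measure of angle ∠SBW = 45°.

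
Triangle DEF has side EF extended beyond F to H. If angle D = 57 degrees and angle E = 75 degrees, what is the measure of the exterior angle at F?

Exterior angle = 57 + 75 = 132 degrees (exterior angle theorem).

132 degrees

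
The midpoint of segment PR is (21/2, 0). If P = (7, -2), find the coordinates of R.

Using the midpoint formula: M = ((x1 + x2)/2, (y1 + y2)/2)
We know M = (21/2, 0) and P = (7, -2)
For x: 21/2 = (7 + x2)/2, so x2 = 2*21/2 - 7 = 14
For y: 0 = (-2 + y2)/2, so y2 = 2*0 - -2 = 2
R = (14, 2)

(14, 2)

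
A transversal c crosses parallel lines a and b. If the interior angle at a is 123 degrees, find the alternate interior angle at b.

Alternate interior angles are equal: 123 degrees.

123 degrees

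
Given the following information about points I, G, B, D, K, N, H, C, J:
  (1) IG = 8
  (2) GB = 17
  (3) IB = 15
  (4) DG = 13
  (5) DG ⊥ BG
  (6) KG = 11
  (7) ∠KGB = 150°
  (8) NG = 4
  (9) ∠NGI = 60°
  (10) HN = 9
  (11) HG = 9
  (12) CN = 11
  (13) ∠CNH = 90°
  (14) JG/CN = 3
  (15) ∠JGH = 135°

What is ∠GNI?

Step 1: By the law of cosines on triangle NGI: NI² = 4² + 8² − 2·4·8·cos(60°) = 48, so NI = 4·√3.
Step 2: By the inverse law of cosines on triangle GNI: cos(∠GNI) = (4² + (4·√3)² − 8²) / (2·4·4·√3) = 0/55.43 = 0, so ∠GNI = 90°.

Therefore, the measure of angle ∠GNI = 90°.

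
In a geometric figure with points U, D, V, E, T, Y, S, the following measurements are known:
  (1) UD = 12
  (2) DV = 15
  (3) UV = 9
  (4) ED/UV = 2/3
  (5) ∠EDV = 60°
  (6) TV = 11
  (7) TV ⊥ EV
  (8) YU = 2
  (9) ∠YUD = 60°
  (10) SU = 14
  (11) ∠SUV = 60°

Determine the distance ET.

From the given relations: ED = 2/3·UV = 2/3·9 = 6.
Step 1: By the law of cosines on triangle EDV: EV² = 6² + 15² − 2·6·15·cos(60°) = 171, so EV = 3·√19.
Step 2: By the law of cosines on triangle EVT: ET² = (3·√19)² + 11² − 2·3·√19·11·cos(90°) = 292, so ET = 2·√73.

Therefore, the length of ET = 2·√73.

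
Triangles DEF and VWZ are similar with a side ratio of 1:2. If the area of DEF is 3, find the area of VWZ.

For similar figures, the area ratio equals the square of the side ratio.
Side ratio (DEF to VWZ) = 1:2, so area ratio = 1^2:2^2 = 1:4.
If the area of DEF is 3, then the area of VWZ = 3 * (4/1) = 12.

12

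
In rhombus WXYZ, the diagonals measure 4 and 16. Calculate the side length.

The diagonals of a rhombus bisect each other at right angles.
Half-diagonals: 4/2 = 2 and 16/2 = 8
side = sqrt(2^2 + 8^2)
side = sqrt(4 + 64)
side = sqrt(68) = 2*sqrt(17)

2*sqrt(17)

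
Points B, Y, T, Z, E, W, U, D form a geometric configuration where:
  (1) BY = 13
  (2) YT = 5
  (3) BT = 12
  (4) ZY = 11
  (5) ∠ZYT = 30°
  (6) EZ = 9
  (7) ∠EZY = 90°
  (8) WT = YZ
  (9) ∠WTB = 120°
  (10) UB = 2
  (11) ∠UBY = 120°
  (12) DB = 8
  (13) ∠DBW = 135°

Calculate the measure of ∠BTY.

Step 1: By the inverse law of cosines on triangle BTY: cos(∠BTY) = (12² + 5² − 13²) / (2·12·5) = 0/120 = 0, so ∠BTY = 90°.

Therefore, the measure of angle ∠BTY = 90°.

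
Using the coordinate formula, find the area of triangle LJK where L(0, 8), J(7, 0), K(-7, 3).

The Shoelace formula computes the area from vertex coordinates by summing cross products.
For vertices (0,8), (7,0), (-7,3):
Signed sum = 0*0 - 7*8 + 7*3 - -7*0 + -7*8 - 0*3
= -56 + 21 + -56 = -91
Area = (1/2)|-91| = 91/2.

91/2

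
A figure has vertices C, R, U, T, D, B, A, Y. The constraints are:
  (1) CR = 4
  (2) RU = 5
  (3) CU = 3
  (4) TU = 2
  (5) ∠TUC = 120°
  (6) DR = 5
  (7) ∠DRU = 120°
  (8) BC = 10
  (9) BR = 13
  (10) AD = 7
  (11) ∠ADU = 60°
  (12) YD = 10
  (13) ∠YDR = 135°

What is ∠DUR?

Step 1: By the law of cosines on triangle URD: UD² = 5² + 5² − 2·5·5·cos(120°) = 75, so UD = 5·√3.
Step 2: By the inverse law of cosines on triangle DUR: cos(∠DUR) = ((5·√3)² + 5² − 5²) / (2·5·√3·5) = 75/86.6 = 0.866, so ∠DUR = 30°.

Therefore, the measure of angle ∠DUR = 30°.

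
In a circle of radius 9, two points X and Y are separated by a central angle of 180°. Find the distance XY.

Chord length = 2r sin(θ/2)
= 2 × 9 × sin(180°/2)
= 2 × 9 × sin(90°)
= 18

18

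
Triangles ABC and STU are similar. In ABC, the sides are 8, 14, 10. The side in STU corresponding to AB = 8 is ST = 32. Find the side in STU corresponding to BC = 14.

Since the triangles are similar, the ratio of corresponding sides is constant.
Scale factor k = ST / AB = 32 / 8 = 4
TU = k * BC = 4 * 14 = 56

56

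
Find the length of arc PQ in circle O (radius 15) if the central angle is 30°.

Arc length = 2πr × θ/360
= 2π × 15 × 1/12
= 5*pi/2

5*pi/2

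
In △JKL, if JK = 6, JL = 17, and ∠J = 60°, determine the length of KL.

Law of cosines: KL^2 = 6^2 + 17^2 - 2(6)(17)cos(60°) = 223, so KL = sqrt(223).

sqrt(223)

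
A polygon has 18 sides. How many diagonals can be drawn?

Total line segments between 18 vertices = C(18,2) = 153.
Subtract the 18 sides: 153 - 18 = 135 diagonals.

135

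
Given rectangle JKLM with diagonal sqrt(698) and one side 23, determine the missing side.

b = sqrt(d^2 - a^2) = sqrt(698 - 529) = sqrt(169) = 13

13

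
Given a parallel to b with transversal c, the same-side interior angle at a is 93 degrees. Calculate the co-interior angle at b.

Co-interior (same-side interior) angles are between the parallel lines on the same side of the transversal.
Unlike corresponding or alternate interior angles, they are supplementary rather than equal.
So the angle = 180 - 93 = 87 degrees.

87 degrees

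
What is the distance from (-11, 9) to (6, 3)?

The horizontal distance is |6 - -11| = 17 and the vertical distance is |3 - 9| = 6.
By the Pythagorean theorem, d = sqrt(17^2 + 6^2) = sqrt(325) = 5*sqrt(13).

5*sqrt(13)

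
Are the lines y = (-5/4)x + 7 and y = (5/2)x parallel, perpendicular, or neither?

Slope of line 1: m1 = -5/4
Slope of line 2: m2 = 5/2
m1 != m2 (-5/4 != 5/2), so not parallel.
m1 * m2 = (-5/4) * (5/2) = -25/8 != -1, so not perpendicular.
The lines are neither parallel nor perpendicular.

Neither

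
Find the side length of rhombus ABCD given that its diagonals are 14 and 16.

In a rhombus, the diagonals bisect each other perpendicularly, creating four congruent right triangles.
Each triangle has legs 7 (half of 14) and 8 (half of 16).
The hypotenuse of each right triangle is a side of the rhombus:
side = sqrt(7^2 + 8^2) = sqrt(113)

sqrt(113)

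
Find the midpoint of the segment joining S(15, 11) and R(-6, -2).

The midpoint is the point halfway along the segment.
Move half the horizontal distance: 15 + (-6 - 15)/2 = 15 + -21/2 = 9/2
Move half the vertical distance: 11 + (-2 - 11)/2 = 11 + -13/2 = 9/2
Midpoint = (9/2, 9/2)

(9/2, 9/2)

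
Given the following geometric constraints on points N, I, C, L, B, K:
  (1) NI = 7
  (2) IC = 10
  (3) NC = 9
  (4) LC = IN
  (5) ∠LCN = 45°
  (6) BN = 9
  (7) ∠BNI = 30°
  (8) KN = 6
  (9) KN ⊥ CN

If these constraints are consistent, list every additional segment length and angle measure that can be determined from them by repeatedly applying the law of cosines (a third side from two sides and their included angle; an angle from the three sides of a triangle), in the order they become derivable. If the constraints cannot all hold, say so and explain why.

The constraints are consistent. Derivable facts, in order:
After 1 step:
- CK = 3·√13
- IB ≈ 4.57
- NL ≈ 6.4
- ∠CIN = 60.94°
- ∠CNI = 76.23°
- ∠ICN = 42.83°
After 2 steps:
- ∠BIN = 100.01°
- ∠CKN = 56.31°
- ∠CLN = 84.29°
- ∠CNL = 50.71°
- ∠IBN = 49.99°
- ∠KCN = 33.69°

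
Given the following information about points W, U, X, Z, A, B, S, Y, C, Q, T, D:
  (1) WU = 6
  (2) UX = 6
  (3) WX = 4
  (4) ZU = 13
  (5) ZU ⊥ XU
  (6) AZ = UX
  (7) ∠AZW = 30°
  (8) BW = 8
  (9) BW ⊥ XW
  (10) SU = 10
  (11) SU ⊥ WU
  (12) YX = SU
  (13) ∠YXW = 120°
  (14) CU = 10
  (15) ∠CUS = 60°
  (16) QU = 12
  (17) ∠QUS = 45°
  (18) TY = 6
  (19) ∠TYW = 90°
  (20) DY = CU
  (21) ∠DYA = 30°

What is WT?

From the given relations: YX = SU = 10.
Step 1: By the law of cosines on triangle WXY: WY² = 4² + 10² − 2·4·10·cos(120°) = 156, so WY = 2·√39.
Step 2: By the law of cosines on triangle WYT: WT² = (2·√39)² + 6² − 2·2·√39·6·cos(90°) = 192, so WT = 8·√3.

Therefore, the length of WT = 8·√3.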